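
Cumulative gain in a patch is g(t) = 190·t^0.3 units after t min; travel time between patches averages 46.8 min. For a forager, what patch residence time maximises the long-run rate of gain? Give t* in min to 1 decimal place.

20.1 min

Maximise g(t)/(T+t): set derivative to zero → g'(t)(T+t) = g(t).
g'(t) = 0.3·190·t^-0.7. Setting 0.3·190·t^-0.7 = 190·t^0.3/(46.8+t) gives 0.3(46.8+t) = t, so 0.70·t = 0.3×46.8.
t* = 0.3×46.8/0.70 = 20.06 min.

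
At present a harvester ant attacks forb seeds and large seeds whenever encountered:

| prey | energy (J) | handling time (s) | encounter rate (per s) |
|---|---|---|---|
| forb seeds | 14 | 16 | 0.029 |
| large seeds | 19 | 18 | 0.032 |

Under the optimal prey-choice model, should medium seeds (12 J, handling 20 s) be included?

Yes

On forb seeds and large seeds alone, R = ΣλE/(1+Σλh) = 1.014/2.04 = 0.4971 J/s.
medium seeds: E/h = 12/20 = 0.6 J/s.
0.6 > 0.4971, so adding medium seeds raises the average — include it.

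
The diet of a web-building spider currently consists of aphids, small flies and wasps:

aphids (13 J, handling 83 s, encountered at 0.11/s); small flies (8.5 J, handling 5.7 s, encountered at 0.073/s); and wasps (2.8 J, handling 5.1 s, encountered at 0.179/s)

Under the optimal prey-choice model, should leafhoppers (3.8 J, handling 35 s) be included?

No

On aphids, small flies and wasps alone, R = ΣλE/(1+Σλh) = 2.552/11.46 = 0.2227 J/s.
Profitability of leafhoppers: 3.8/35 = 0.1086 J/s.
Since 0.1086 < R, time spent handling leafhoppers is better spent searching.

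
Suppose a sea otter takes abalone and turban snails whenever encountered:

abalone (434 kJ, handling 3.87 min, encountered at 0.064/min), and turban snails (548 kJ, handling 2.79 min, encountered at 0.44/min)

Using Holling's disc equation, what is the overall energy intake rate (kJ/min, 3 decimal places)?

R = (0.064×434 + 0.44×548) / (1 + 0.064×3.87 + 0.44×2.79) = 268.9/2.475 = 108.6 kJ/min.

108.633 kJ/min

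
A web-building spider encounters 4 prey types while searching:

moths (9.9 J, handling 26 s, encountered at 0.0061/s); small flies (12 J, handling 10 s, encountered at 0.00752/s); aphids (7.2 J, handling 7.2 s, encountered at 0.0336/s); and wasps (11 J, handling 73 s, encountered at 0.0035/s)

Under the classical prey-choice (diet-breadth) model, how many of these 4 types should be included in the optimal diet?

E/h in descending order: small flies 1.2, aphids 1, moths 0.381, wasps 0.151 J/s. The optimal diet is the largest prefix of this list for which every included type satisfies E_i/h_i > R on the types above it.
Rate on top 1: 0.08393. aphids: 1 > 0.08393 → include.
Rate on top 2: 0.2522. moths: 0.381 > 0.2522 → include.
Rate on top 3: 0.266. wasps: 0.151 < 0.266 → exclude; stop.
Optimal diet: small flies, aphids, moths — 3 of 4 types.

3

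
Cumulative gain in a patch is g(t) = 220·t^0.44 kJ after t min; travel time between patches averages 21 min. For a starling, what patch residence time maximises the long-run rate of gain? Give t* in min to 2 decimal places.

16.50 min

By the marginal value theorem, leave when the instantaneous gain rate g'(t) equals the habitat-wide average g(t)/(T + t).
g'(t) = 0.44·220·t^-0.56. Setting 0.44·220·t^-0.56 = 220·t^0.44/(21+t) gives 0.44(21+t) = t, so 0.56·t = 0.44×21.
t* = 0.44×21/0.56 = 16.5 min.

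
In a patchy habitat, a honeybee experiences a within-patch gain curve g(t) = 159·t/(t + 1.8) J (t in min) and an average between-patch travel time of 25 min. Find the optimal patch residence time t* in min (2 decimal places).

Maximise g(t)/(T+t): set derivative to zero → g'(t)(T+t) = g(t).
g'(t) = 159·1.8/(t + 1.8)². Setting 159·1.8/(t+1.8)² = 159t/[(t+1.8)(25+t)] gives 1.8(25+t) = t(t+1.8), so t² = 1.8×25 = 45.
t* = √45 = 6.708 min.

6.71 min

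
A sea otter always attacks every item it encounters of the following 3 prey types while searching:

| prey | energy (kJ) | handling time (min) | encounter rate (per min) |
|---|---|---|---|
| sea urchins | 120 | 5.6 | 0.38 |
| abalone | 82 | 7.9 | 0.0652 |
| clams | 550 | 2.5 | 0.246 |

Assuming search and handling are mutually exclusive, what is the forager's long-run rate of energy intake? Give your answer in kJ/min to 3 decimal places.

Energy encountered per unit search time: 0.38×120 + 0.0652×82 + 0.246×550 = 186.2 kJ/min.
Handling time per unit search time: 0.38×5.6 + 0.0652×7.9 + 0.246×2.5 = 3.258.
Rate = 186.2/(1 + 3.258) = 43.74 kJ/min.

43.740 kJ/min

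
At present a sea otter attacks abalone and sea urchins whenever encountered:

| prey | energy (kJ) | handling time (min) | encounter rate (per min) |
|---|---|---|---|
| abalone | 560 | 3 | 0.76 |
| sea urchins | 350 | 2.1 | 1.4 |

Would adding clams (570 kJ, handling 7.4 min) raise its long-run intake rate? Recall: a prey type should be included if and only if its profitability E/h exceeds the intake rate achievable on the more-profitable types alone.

Current rate: (0.76×560 + 1.4×350)/(1 + 0.76×3 + 1.4×2.1) = 147.2 kJ/min.
clams: E/h = 570/7.4 = 77.03 kJ/min.
Since 77.03 < R, time spent handling clams is better spent searching.

No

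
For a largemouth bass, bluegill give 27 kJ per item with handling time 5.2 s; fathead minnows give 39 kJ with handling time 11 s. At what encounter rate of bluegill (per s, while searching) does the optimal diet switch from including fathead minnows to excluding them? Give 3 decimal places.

0.414 per s

Drop fathead minnows once their profitability E₂/h₂ falls below the rate achievable on bluegill alone: E₂/h₂ = λE₁/(1 + λh₁).
Solve for λ: λE₁h₂ = E₂(1 + λh₁) → λ(E₁h₂ − E₂h₁) = E₂ → λ = E₂/(E₁h₂ − E₂h₁).
λ = 39/(27×11 − 39×5.2) = 39/94.2 = 0.414 per s.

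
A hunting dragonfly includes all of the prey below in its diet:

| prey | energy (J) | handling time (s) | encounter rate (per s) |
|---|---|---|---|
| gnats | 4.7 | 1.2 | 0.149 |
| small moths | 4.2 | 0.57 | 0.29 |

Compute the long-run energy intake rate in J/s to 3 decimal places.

1.427 J/s

R = (0.149×4.7 + 0.29×4.2) / (1 + 0.149×1.2 + 0.29×0.57) = 1.918/1.344 = 1.427 J/s.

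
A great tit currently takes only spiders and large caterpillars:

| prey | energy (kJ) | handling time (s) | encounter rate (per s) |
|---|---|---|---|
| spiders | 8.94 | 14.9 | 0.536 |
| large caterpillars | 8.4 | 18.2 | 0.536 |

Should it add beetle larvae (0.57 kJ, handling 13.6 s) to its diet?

Current rate: (0.536×8.94 + 0.536×8.4)/(1 + 0.536×14.9 + 0.536×18.2) = 0.4959 kJ/s.
beetle larvae: E/h = 0.57/13.6 = 0.04191 kJ/s.
Since 0.04191 < R, time spent handling beetle larvae is better spent searching.

No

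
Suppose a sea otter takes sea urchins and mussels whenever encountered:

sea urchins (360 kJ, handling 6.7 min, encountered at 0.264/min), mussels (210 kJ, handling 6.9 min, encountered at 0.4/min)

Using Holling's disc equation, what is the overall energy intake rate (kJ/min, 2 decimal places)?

Energy encountered per unit search time: 0.264×360 + 0.4×210 = 179 kJ/min.
Handling time per unit search time: 0.264×6.7 + 0.4×6.9 = 4.529.
Rate = 179/(1 + 4.529) = 32.38 kJ/min.

32.38 kJ/min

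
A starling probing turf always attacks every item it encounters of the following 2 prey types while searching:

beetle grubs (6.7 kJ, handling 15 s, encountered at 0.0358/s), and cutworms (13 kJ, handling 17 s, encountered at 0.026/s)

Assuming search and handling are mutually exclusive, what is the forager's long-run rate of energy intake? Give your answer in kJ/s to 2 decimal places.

Energy encountered per unit search time: 0.0358×6.7 + 0.026×13 = 0.5779 kJ/s.
Handling time per unit search time: 0.0358×15 + 0.026×17 = 0.979.
Rate = 0.5779/(1 + 0.979) = 0.292 kJ/s.

0.29 kJ/s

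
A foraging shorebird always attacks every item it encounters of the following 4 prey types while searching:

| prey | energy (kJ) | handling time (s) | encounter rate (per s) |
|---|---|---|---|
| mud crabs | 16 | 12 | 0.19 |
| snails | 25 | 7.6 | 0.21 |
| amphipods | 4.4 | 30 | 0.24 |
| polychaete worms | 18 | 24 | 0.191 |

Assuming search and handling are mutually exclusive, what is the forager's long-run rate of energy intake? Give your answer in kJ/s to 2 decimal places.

Energy encountered per unit search time: 0.19×16 + 0.21×25 + 0.24×4.4 + 0.191×18 = 12.78 kJ/s.
Handling time per unit search time: 0.19×12 + 0.21×7.6 + 0.24×30 + 0.191×24 = 15.66.
Rate = 12.78/(1 + 15.66) = 0.7673 kJ/s.

0.77 kJ/s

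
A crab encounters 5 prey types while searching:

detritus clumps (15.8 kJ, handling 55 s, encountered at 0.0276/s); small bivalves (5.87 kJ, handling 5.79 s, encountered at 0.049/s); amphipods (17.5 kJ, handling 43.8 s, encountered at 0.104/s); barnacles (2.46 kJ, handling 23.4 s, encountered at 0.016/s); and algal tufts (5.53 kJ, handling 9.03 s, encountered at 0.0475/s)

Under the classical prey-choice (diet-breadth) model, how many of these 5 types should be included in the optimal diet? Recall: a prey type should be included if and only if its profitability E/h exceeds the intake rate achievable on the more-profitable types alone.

3

Profitabilities (E/h, kJ/s): small bivalves 1.01, algal tufts 0.612, amphipods 0.4, detritus clumps 0.287, barnacles 0.105. Add prey in this order while the next type's profitability exceeds the intake rate on those already taken.
Rate on top 1: 0.2241. algal tufts: 0.612 > 0.2241 → include.
Rate on top 2: 0.3213. amphipods: 0.4 > 0.3213 → include.
Rate on top 3: 0.3782. detritus clumps: 0.287 < 0.3782 → exclude; stop.
Optimal diet: small bivalves, algal tufts, amphipods — 3 of 5 types.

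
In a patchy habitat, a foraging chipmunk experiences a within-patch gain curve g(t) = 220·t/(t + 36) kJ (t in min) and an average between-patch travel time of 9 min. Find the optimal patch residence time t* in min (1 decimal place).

18.0 min

Maximise g(t)/(T+t): set derivative to zero → g'(t)(T+t) = g(t).
g'(t) = 220·36/(t + 36)². Setting 220·36/(t+36)² = 220t/[(t+36)(9+t)] gives 36(9+t) = t(t+36), so t² = 36×9 = 324.
t* = √324 = 18 min.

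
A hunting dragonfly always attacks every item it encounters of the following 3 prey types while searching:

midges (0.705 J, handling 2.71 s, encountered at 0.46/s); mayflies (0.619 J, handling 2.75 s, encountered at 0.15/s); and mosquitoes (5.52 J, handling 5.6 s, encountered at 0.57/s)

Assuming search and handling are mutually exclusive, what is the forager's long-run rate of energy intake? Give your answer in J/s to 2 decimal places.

0.61 J/s

R = (0.46×0.705 + 0.15×0.619 + 0.57×5.52) / (1 + 0.46×2.71 + 0.15×2.75 + 0.57×5.6) = 3.564/5.851 = 0.609 J/s.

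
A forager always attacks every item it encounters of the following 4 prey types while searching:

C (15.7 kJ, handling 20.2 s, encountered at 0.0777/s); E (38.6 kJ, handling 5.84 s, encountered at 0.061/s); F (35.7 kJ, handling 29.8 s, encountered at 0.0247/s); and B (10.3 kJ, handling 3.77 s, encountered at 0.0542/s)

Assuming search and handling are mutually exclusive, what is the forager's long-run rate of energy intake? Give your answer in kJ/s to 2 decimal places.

Energy encountered per unit search time: 0.0777×15.7 + 0.061×38.6 + 0.0247×35.7 + 0.0542×10.3 = 5.015 kJ/s.
Handling time per unit search time: 0.0777×20.2 + 0.061×5.84 + 0.0247×29.8 + 0.0542×3.77 = 2.866.
Rate = 5.015/(1 + 2.866) = 1.297 kJ/s.

1.30 kJ/s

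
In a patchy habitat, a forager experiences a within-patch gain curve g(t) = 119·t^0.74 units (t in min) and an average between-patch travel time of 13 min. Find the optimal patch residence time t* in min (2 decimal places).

37.00 min

By the marginal value theorem, leave when the instantaneous gain rate g'(t) equals the habitat-wide average g(t)/(T + t).
g'(t) = 0.74·119·t^-0.26. Setting 0.74·119·t^-0.26 = 119·t^0.74/(13+t) gives 0.74(13+t) = t, so 0.26·t = 0.74×13.
t* = 0.74×13/0.26 = 37 min.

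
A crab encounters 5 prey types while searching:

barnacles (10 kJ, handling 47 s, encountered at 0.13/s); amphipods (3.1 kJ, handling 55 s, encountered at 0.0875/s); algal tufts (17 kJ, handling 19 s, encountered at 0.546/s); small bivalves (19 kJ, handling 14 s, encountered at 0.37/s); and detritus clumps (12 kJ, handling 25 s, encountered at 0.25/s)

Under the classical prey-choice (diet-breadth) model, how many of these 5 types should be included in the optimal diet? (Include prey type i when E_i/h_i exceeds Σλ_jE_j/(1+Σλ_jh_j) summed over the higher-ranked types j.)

Rank by E/h (kJ/s): small bivalves 1.36, algal tufts 0.895, detritus clumps 0.48, barnacles 0.213, amphipods 0.0564. Include each in turn until the next type's E/h falls below the running intake rate.
Rate on top 1: 1.138. algal tufts: 0.895 < 1.138 → exclude; stop.
Optimal diet: small bivalves — 1 of 5 types.

1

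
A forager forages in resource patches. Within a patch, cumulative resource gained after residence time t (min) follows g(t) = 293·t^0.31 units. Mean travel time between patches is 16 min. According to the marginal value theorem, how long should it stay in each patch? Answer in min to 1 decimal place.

7.2 min

Maximise g(t)/(T+t): set derivative to zero → g'(t)(T+t) = g(t).
g'(t) = 0.31·293·t^-0.69. Setting 0.31·293·t^-0.69 = 293·t^0.31/(16+t) gives 0.31(16+t) = t, so 0.69·t = 0.31×16.
t* = 0.31×16/0.69 = 7.188 min.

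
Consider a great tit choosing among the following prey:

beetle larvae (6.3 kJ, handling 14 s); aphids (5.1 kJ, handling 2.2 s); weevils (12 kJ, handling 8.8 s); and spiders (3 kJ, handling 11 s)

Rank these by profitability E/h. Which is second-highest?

weevils

Profitability E/h (kJ/s): beetle larvae = 6.3/14 = 0.45, aphids = 5.1/2.2 = 2.32, weevils = 12/8.8 = 1.36, spiders = 3/11 = 0.273.
Ranked: aphids > weevils > beetle larvae > spiders.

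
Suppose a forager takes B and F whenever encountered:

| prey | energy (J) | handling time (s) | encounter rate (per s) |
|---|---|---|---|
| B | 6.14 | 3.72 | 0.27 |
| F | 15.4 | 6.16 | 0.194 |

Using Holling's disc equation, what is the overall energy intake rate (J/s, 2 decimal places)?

1.45 J/s

R = Σλ_iE_i / (1 + Σλ_ih_i)
Numerator: 0.27×6.14 + 0.194×15.4 = 4.645
Denominator: 1 + 0.27×3.72 + 0.194×6.16 = 3.199
R = 4.645/3.199 = 1.452 J/s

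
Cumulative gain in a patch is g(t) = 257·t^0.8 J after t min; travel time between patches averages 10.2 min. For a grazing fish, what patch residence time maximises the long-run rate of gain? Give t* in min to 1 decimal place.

40.8 min

Optimal t* satisfies g'(t*) = g(t*)/(T + t*).
g'(t) = 0.8·257·t^-0.2. Setting 0.8·257·t^-0.2 = 257·t^0.8/(10.2+t) gives 0.8(10.2+t) = t, so 0.20·t = 0.8×10.2.
t* = 0.8×10.2/0.20 = 40.8 min.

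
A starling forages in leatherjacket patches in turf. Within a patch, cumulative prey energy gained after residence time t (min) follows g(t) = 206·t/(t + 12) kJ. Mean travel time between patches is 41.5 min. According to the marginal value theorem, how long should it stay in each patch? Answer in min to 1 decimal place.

22.3 min

Optimal t* satisfies g'(t*) = g(t*)/(T + t*).
g'(t) = 206·12/(t + 12)². Setting 206·12/(t+12)² = 206t/[(t+12)(41.5+t)] gives 12(41.5+t) = t(t+12), so t² = 12×41.5 = 498.
t* = √498 = 22.32 min.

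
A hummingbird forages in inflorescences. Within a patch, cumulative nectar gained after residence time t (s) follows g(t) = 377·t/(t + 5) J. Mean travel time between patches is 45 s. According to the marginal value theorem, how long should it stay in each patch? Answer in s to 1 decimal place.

15.0 s

Maximise g(t)/(T+t): set derivative to zero → g'(t)(T+t) = g(t).
g'(t) = 377·5/(t + 5)². Setting 377·5/(t+5)² = 377t/[(t+5)(45+t)] gives 5(45+t) = t(t+5), so t² = 5×45 = 225.
t* = √225 = 15 s.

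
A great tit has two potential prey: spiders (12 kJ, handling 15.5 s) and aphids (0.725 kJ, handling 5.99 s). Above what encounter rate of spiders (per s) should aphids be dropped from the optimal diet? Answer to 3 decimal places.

At the threshold, the rate on spiders alone equals the profitability of aphids: λ·12/(1 + λ·15.5) = 0.725/5.99 = 0.121.
Rearranging, λ(12 − 0.121×15.5) = 0.121, so λ = 0.121/10.12 = 0.01196 per s.

0.012 per s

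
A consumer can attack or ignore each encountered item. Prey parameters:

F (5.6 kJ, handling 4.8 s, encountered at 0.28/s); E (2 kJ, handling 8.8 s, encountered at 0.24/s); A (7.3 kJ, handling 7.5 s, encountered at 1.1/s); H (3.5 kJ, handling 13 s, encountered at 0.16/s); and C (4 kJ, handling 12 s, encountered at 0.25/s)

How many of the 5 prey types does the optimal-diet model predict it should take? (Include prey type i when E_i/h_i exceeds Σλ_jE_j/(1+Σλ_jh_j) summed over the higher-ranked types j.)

E/h in descending order: F 1.17, A 0.973, C 0.333, H 0.269, E 0.227 kJ/s. The optimal diet is the largest prefix of this list for which every included type satisfies E_i/h_i > R on the types above it.
Rate on top 1: 0.6689. A: 0.973 > 0.6689 → include.
Rate on top 2: 0.906. C: 0.333 < 0.906 → exclude; stop.
Optimal diet: F, A — 2 of 5 types.

2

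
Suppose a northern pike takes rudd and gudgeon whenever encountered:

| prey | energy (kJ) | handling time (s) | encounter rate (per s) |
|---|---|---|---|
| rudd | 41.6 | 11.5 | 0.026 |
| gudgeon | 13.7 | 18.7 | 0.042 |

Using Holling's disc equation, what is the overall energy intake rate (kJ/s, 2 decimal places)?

Energy encountered per unit search time: 0.026×41.6 + 0.042×13.7 = 1.657 kJ/s.
Handling time per unit search time: 0.026×11.5 + 0.042×18.7 = 1.084.
Rate = 1.657/(1 + 1.084) = 0.795 kJ/s.

0.79 kJ/s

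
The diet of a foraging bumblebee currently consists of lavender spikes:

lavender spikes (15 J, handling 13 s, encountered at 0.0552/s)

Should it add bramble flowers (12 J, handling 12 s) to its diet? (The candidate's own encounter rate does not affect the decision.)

Current rate: (0.0552×15)/(1 + 0.0552×13) = 0.4821 J/s.
bramble flowers: E/h = 12/12 = 1 J/s.
Since 1 > R, including bramble flowers increases the long-run rate.

Yes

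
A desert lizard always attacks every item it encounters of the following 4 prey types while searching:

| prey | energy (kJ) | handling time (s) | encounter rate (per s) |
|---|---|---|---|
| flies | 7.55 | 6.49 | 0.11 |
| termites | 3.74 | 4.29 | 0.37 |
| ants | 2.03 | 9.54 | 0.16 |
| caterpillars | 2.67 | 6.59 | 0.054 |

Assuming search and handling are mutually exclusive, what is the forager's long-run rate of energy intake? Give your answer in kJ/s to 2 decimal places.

R = Σλ_iE_i / (1 + Σλ_ih_i)
Numerator: 0.11×7.55 + 0.37×3.74 + 0.16×2.03 + 0.054×2.67 = 2.683
Denominator: 1 + 0.11×6.49 + 0.37×4.29 + 0.16×9.54 + 0.054×6.59 = 5.183
R = 2.683/5.183 = 0.5177 kJ/s

0.52 kJ/s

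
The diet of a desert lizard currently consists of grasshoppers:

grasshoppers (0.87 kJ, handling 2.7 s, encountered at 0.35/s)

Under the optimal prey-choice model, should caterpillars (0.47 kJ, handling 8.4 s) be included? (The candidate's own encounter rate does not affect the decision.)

Current rate: (0.35×0.87)/(1 + 0.35×2.7) = 0.1566 kJ/s.
Profitability of caterpillars: 0.47/8.4 = 0.05595 kJ/s.
0.05595 < 0.1566, so adding caterpillars would lower the average — exclude it.

No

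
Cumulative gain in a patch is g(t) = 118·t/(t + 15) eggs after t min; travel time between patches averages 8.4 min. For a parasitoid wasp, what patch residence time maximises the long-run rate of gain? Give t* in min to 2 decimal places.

11.22 min

By the marginal value theorem, leave when the instantaneous gain rate g'(t) equals the habitat-wide average g(t)/(T + t).
g'(t) = 118·15/(t + 15)². Setting 118·15/(t+15)² = 118t/[(t+15)(8.4+t)] gives 15(8.4+t) = t(t+15), so t² = 15×8.4 = 126.
t* = √126 = 11.22 min.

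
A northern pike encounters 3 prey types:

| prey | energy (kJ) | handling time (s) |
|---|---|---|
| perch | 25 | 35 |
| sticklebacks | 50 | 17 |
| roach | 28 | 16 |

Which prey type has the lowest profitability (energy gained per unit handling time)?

perch

Profitability E/h (kJ/s): perch = 25/35 = 0.714, sticklebacks = 50/17 = 2.94, roach = 28/16 = 1.75.
Ranked: sticklebacks > roach > perch.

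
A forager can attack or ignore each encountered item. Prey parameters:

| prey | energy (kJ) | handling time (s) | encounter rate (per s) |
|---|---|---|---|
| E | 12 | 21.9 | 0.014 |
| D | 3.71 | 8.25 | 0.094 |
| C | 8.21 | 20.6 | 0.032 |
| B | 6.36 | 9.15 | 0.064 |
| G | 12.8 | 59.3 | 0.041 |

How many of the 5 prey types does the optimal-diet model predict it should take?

4

Profitabilities (E/h, kJ/s): B 0.695, E 0.548, D 0.45, C 0.399, G 0.216. Add prey in this order while the next type's profitability exceeds the intake rate on those already taken.
Rate on top 1: 0.2567. E: 0.548 > 0.2567 → include.
Rate on top 2: 0.3039. D: 0.45 > 0.3039 → include.
Rate on top 3: 0.3463. C: 0.399 > 0.3463 → include.
Rate on top 4: 0.3566. G: 0.216 < 0.3566 → exclude; stop.
Optimal diet: B, E, D, C — 4 of 5 types.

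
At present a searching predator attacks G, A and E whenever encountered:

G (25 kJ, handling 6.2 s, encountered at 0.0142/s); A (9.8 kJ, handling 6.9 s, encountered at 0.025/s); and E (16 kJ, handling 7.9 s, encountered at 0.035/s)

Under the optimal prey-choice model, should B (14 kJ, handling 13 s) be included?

Intake rate on the current diet: R = (0.0142×25 + 0.025×9.8 + 0.035×16) / (1 + 0.0142×6.2 + 0.025×6.9 + 0.035×7.9) = 1.16/1.537 = 0.7547 kJ/s.
Profitability of B: 14/13 = 1.077 kJ/s.
Since 1.077 > R, including B increases the long-run rate.

Yes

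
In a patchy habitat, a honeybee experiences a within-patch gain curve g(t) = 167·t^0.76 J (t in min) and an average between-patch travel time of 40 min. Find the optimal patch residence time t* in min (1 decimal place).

126.7 min

By the marginal value theorem, leave when the instantaneous gain rate g'(t) equals the habitat-wide average g(t)/(T + t).
g'(t) = 0.76·167·t^-0.24. Setting 0.76·167·t^-0.24 = 167·t^0.76/(40+t) gives 0.76(40+t) = t, so 0.24·t = 0.76×40.
t* = 0.76×40/0.24 = 126.7 min.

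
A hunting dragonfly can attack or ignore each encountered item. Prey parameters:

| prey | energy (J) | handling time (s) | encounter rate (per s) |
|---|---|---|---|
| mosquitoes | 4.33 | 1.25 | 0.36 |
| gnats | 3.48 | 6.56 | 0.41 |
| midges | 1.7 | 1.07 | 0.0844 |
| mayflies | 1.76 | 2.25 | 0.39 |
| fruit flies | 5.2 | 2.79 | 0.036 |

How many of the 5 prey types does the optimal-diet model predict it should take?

3

E/h in descending order: mosquitoes 3.46, fruit flies 1.86, midges 1.59, mayflies 0.782, gnats 0.53 J/s. The optimal diet is the largest prefix of this list for which every included type satisfies E_i/h_i > R on the types above it.
Rate on top 1: 1.075. fruit flies: 1.86 > 1.075 → include.
Rate on top 2: 1.126. midges: 1.59 > 1.126 → include.
Rate on top 3: 1.152. mayflies: 0.782 < 1.152 → exclude; stop.
Optimal diet: mosquitoes, fruit flies, midges — 3 of 5 types.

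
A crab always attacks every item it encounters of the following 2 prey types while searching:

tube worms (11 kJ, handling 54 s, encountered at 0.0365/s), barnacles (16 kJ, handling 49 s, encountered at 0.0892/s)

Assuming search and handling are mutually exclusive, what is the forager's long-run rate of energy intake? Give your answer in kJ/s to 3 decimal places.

0.249 kJ/s

R = Σλ_iE_i / (1 + Σλ_ih_i)
Numerator: 0.0365×11 + 0.0892×16 = 1.829
Denominator: 1 + 0.0365×54 + 0.0892×49 = 7.342
R = 1.829/7.342 = 0.2491 kJ/s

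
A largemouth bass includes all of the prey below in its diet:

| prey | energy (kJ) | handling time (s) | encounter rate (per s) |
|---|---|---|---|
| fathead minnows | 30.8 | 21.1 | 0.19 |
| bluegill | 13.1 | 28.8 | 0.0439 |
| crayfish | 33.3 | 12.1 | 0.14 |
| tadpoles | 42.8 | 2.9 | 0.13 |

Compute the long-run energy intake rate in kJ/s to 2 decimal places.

R = Σλ_iE_i / (1 + Σλ_ih_i)
Numerator: 0.19×30.8 + 0.0439×13.1 + 0.14×33.3 + 0.13×42.8 = 16.65
Denominator: 1 + 0.19×21.1 + 0.0439×28.8 + 0.14×12.1 + 0.13×2.9 = 8.344
R = 16.65/8.344 = 1.996 kJ/s

2.00 kJ/s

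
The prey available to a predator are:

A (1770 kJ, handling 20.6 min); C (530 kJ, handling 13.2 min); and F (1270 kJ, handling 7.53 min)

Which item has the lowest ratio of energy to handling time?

C

Profitability E/h (kJ/min): A = 1770/20.6 = 85.9, C = 530/13.2 = 40.2, F = 1270/7.53 = 169.
Ranked: F > A > C.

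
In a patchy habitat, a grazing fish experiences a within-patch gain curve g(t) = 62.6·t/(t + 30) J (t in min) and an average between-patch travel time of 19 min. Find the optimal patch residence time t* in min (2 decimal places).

Maximise g(t)/(T+t): set derivative to zero → g'(t)(T+t) = g(t).
g'(t) = 62.6·30/(t + 30)². Setting 62.6·30/(t+30)² = 62.6t/[(t+30)(19+t)] gives 30(19+t) = t(t+30), so t² = 30×19 = 570.
t* = √570 = 23.87 min.

23.87 min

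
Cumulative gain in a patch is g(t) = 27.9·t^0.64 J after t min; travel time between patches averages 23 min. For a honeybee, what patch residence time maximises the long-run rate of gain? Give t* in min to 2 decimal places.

40.89 min

By the marginal value theorem, leave when the instantaneous gain rate g'(t) equals the habitat-wide average g(t)/(T + t).
g'(t) = 0.64·27.9·t^-0.36. Setting 0.64·27.9·t^-0.36 = 27.9·t^0.64/(23+t) gives 0.64(23+t) = t, so 0.36·t = 0.64×23.
t* = 0.64×23/0.36 = 40.89 min.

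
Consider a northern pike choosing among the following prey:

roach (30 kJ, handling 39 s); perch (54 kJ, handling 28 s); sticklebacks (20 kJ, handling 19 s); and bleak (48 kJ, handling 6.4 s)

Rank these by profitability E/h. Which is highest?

bleak

Profitability E/h (kJ/s): roach = 30/39 = 0.769, perch = 54/28 = 1.93, sticklebacks = 20/19 = 1.05, bleak = 48/6.4 = 7.5.
Ranked: bleak > perch > sticklebacks > roach.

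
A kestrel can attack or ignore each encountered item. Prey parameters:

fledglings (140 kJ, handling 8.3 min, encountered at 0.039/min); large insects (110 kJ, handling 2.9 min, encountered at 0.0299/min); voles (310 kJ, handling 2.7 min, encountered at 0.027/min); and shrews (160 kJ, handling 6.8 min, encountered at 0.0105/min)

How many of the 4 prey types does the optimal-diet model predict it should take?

Rank by E/h (kJ/min): voles 115, large insects 37.9, shrews 23.5, fledglings 16.9. Include each in turn until the next type's E/h falls below the running intake rate.
Rate on top 1: 7.801. large insects: 37.9 > 7.801 → include.
Rate on top 2: 10.05. shrews: 23.5 > 10.05 → include.
Rate on top 3: 10.84. fledglings: 16.9 > 10.84 → include.
Optimal diet: voles, large insects, shrews, fledglings — 4 of 4 types.

4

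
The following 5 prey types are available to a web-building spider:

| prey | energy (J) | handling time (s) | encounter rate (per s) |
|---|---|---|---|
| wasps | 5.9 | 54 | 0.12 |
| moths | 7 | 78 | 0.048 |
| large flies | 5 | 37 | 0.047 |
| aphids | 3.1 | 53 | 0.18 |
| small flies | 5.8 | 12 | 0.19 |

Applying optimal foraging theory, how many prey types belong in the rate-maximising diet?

Profitabilities (E/h, J/s): small flies 0.483, large flies 0.135, wasps 0.109, moths 0.0897, aphids 0.0585. Add prey in this order while the next type's profitability exceeds the intake rate on those already taken.
Rate on top 1: 0.336. large flies: 0.135 < 0.336 → exclude; stop.
Optimal diet: small flies — 1 of 5 types.

1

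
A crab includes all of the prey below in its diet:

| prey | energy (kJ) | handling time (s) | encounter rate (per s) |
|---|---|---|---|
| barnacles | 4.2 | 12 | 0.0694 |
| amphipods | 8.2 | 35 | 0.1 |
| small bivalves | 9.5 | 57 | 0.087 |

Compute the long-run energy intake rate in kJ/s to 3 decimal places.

R = Σλ_iE_i / (1 + Σλ_ih_i)
Numerator: 0.0694×4.2 + 0.1×8.2 + 0.087×9.5 = 1.938
Denominator: 1 + 0.0694×12 + 0.1×35 + 0.087×57 = 10.29
R = 1.938/10.29 = 0.1883 kJ/s

0.188 kJ/s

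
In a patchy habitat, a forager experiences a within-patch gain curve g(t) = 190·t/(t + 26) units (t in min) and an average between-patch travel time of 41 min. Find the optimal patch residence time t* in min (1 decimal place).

32.6 min

Maximise g(t)/(T+t): set derivative to zero → g'(t)(T+t) = g(t).
g'(t) = 190·26/(t + 26)². Setting 190·26/(t+26)² = 190t/[(t+26)(41+t)] gives 26(41+t) = t(t+26), so t² = 26×41 = 1066.
t* = √1066 = 32.65 min.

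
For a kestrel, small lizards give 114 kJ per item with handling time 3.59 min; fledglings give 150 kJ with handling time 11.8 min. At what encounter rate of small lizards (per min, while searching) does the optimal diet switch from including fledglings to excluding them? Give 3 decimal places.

The zero-one rule: include fledglings iff E₂/h₂ > λE₁/(1+λh₁). Equality gives the switch point.
λE₁h₂ = E₂ + λE₂h₁ ⇒ λ = E₂/(E₁h₂ − E₂h₁) = 150/(1345 − 538.5) = 0.1859 per min.

0.186 per min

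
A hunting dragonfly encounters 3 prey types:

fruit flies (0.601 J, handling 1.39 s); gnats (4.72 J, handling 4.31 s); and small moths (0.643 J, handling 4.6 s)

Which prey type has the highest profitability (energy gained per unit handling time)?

gnats

In descending order of E/h:
gnats: 4.72/4.31 = 1.1 J/s
fruit flies: 0.601/1.39 = 0.432 J/s
small moths: 0.643/4.6 = 0.14 J/s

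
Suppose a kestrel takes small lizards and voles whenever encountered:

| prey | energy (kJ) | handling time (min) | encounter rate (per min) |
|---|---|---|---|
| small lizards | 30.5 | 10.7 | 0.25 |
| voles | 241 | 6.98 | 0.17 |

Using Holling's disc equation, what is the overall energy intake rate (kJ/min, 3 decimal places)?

R = (0.25×30.5 + 0.17×241) / (1 + 0.25×10.7 + 0.17×6.98) = 48.6/4.862 = 9.996 kJ/min.

9.996 kJ/min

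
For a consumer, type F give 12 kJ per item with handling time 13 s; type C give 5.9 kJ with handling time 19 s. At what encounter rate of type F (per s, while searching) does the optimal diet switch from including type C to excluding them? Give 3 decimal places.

0.039 per s

Drop type C once their profitability E₂/h₂ falls below the rate achievable on type F alone: E₂/h₂ = λE₁/(1 + λh₁).
Solve for λ: λE₁h₂ = E₂(1 + λh₁) → λ(E₁h₂ − E₂h₁) = E₂ → λ = E₂/(E₁h₂ − E₂h₁).
λ = 5.9/(12×19 − 5.9×13) = 5.9/151.3 = 0.039 per s.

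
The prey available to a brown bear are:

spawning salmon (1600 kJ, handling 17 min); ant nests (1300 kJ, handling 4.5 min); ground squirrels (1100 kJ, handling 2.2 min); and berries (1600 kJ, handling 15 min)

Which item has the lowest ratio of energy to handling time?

Profitability E/h (kJ/min): spawning salmon = 1600/17 = 94.1, ant nests = 1300/4.5 = 289, ground squirrels = 1100/2.2 = 500, berries = 1600/15 = 107.
Ranked: ground squirrels > ant nests > berries > spawning salmon.

spawning salmon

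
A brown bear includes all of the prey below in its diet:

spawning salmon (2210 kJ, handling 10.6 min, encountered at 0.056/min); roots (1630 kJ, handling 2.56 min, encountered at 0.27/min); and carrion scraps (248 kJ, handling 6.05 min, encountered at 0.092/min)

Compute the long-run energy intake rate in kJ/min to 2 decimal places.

206.47 kJ/min

R = (0.056×2210 + 0.27×1630 + 0.092×248) / (1 + 0.056×10.6 + 0.27×2.56 + 0.092×6.05) = 586.7/2.841 = 206.5 kJ/min.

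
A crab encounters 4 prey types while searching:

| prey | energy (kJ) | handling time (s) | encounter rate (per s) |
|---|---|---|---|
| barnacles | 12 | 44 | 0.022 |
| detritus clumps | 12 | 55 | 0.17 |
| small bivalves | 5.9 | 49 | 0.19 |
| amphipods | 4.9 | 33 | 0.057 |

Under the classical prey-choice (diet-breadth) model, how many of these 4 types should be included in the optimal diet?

2

Profitabilities (E/h, kJ/s): barnacles 0.273, detritus clumps 0.218, amphipods 0.148, small bivalves 0.12. Add prey in this order while the next type's profitability exceeds the intake rate on those already taken.
Rate on top 1: 0.1341. detritus clumps: 0.218 > 0.1341 → include.
Rate on top 2: 0.2036. amphipods: 0.148 < 0.2036 → exclude; stop.
Optimal diet: barnacles, detritus clumps — 2 of 4 types.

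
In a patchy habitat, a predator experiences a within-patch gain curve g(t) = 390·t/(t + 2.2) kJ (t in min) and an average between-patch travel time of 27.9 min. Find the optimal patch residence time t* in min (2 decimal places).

Maximise g(t)/(T+t): set derivative to zero → g'(t)(T+t) = g(t).
g'(t) = 390·2.2/(t + 2.2)². Setting 390·2.2/(t+2.2)² = 390t/[(t+2.2)(27.9+t)] gives 2.2(27.9+t) = t(t+2.2), so t² = 2.2×27.9 = 61.38.
t* = √61.38 = 7.835 min.

7.83 min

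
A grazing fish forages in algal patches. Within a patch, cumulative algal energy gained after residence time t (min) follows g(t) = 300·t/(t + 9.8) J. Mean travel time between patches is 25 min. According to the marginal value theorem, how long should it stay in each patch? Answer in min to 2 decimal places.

15.65 min

By the marginal value theorem, leave when the instantaneous gain rate g'(t) equals the habitat-wide average g(t)/(T + t).
g'(t) = 300·9.8/(t + 9.8)². Setting 300·9.8/(t+9.8)² = 300t/[(t+9.8)(25+t)] gives 9.8(25+t) = t(t+9.8), so t² = 9.8×25 = 245.
t* = √245 = 15.65 min.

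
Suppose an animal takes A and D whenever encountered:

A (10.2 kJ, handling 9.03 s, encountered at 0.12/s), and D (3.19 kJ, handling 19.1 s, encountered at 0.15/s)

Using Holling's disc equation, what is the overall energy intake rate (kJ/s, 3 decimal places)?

0.344 kJ/s

R = Σλ_iE_i / (1 + Σλ_ih_i)
Numerator: 0.12×10.2 + 0.15×3.19 = 1.702
Denominator: 1 + 0.12×9.03 + 0.15×19.1 = 4.949
R = 1.702/4.949 = 0.344 kJ/s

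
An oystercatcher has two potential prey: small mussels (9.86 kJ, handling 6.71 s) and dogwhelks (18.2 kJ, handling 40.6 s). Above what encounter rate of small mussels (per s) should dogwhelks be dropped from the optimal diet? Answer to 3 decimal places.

The zero-one rule: include dogwhelks iff E₂/h₂ > λE₁/(1+λh₁). Equality gives the switch point.
λE₁h₂ = E₂ + λE₂h₁ ⇒ λ = E₂/(E₁h₂ − E₂h₁) = 18.2/(400.3 − 122.1) = 0.06542 per s.

0.065 per s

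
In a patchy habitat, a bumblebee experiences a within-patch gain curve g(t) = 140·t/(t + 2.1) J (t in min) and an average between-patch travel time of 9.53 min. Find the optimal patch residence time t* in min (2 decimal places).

4.47 min

By the marginal value theorem, leave when the instantaneous gain rate g'(t) equals the habitat-wide average g(t)/(T + t).
g'(t) = 140·2.1/(t + 2.1)². Setting 140·2.1/(t+2.1)² = 140t/[(t+2.1)(9.53+t)] gives 2.1(9.53+t) = t(t+2.1), so t² = 2.1×9.53 = 20.01.
t* = √20.01 = 4.474 min.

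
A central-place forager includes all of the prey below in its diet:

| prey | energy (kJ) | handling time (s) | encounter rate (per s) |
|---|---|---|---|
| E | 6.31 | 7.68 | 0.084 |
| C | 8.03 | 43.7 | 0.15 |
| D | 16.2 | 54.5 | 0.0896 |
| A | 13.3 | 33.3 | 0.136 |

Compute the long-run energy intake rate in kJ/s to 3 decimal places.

0.284 kJ/s

R = (0.084×6.31 + 0.15×8.03 + 0.0896×16.2 + 0.136×13.3) / (1 + 0.084×7.68 + 0.15×43.7 + 0.0896×54.5 + 0.136×33.3) = 4.995/17.61 = 0.2836 kJ/s.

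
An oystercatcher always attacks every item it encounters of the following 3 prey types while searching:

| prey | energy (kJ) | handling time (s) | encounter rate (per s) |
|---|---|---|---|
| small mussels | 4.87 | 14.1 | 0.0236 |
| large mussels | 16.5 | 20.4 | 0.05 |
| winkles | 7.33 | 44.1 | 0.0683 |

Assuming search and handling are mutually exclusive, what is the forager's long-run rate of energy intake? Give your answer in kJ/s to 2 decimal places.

R = Σλ_iE_i / (1 + Σλ_ih_i)
Numerator: 0.0236×4.87 + 0.05×16.5 + 0.0683×7.33 = 1.441
Denominator: 1 + 0.0236×14.1 + 0.05×20.4 + 0.0683×44.1 = 5.365
R = 1.441/5.365 = 0.2685 kJ/s

0.27 kJ/s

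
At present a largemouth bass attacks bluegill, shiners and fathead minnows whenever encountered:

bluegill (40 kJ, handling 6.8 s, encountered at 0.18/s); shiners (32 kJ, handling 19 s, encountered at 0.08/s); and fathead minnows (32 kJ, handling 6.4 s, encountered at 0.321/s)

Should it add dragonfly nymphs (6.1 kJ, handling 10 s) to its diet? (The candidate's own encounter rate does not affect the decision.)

No

Current rate: (0.18×40 + 0.08×32 + 0.321×32)/(1 + 0.18×6.8 + 0.08×19 + 0.321×6.4) = 3.455 kJ/s.
Profitability of dragonfly nymphs: 6.1/10 = 0.61 kJ/s.
Since 0.61 < R, time spent handling dragonfly nymphs is better spent searching.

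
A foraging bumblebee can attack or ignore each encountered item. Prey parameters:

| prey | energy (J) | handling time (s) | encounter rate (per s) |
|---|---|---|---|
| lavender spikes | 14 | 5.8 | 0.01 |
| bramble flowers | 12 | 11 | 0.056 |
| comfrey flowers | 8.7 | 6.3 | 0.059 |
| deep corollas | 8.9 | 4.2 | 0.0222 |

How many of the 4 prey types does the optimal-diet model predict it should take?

E/h in descending order: lavender spikes 2.41, deep corollas 2.12, comfrey flowers 1.38, bramble flowers 1.09 J/s. The optimal diet is the largest prefix of this list for which every included type satisfies E_i/h_i > R on the types above it.
Rate on top 1: 0.1323. deep corollas: 2.12 > 0.1323 → include.
Rate on top 2: 0.2932. comfrey flowers: 1.38 > 0.2932 → include.
Rate on top 3: 0.5587. bramble flowers: 1.09 > 0.5587 → include.
Optimal diet: lavender spikes, deep corollas, comfrey flowers, bramble flowers — 4 of 4 types.

4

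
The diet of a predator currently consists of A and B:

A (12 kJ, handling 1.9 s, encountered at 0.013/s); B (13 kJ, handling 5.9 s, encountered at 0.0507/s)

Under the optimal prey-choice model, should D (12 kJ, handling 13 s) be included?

Intake rate on the current diet: R = (0.013×12 + 0.0507×13) / (1 + 0.013×1.9 + 0.0507×5.9) = 0.8151/1.324 = 0.6157 kJ/s.
Profitability of D: 12/13 = 0.9231 kJ/s.
Since 0.9231 > R, including D increases the long-run rate.

Yes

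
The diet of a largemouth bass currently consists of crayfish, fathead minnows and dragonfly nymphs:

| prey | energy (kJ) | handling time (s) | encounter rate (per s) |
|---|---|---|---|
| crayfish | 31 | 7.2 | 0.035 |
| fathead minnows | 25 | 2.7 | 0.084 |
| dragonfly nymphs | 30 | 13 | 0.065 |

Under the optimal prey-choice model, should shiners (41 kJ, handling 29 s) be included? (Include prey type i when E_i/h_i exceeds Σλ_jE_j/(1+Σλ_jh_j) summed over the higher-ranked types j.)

Current rate: (0.035×31 + 0.084×25 + 0.065×30)/(1 + 0.035×7.2 + 0.084×2.7 + 0.065×13) = 2.21 kJ/s.
Profitability of shiners: 41/29 = 1.414 kJ/s.
Since 1.414 < R, time spent handling shiners is better spent searching.

No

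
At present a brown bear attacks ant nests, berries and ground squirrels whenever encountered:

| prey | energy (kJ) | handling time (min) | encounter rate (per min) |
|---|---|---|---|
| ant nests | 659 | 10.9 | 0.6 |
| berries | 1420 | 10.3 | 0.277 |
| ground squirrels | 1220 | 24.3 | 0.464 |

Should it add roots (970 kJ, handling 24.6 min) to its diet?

Current rate: (0.6×659 + 0.277×1420 + 0.464×1220)/(1 + 0.6×10.9 + 0.277×10.3 + 0.464×24.3) = 62.53 kJ/min.
Profitability of roots: 970/24.6 = 39.43 kJ/min.
Since 39.43 < R, time spent handling roots is better spent searching.

No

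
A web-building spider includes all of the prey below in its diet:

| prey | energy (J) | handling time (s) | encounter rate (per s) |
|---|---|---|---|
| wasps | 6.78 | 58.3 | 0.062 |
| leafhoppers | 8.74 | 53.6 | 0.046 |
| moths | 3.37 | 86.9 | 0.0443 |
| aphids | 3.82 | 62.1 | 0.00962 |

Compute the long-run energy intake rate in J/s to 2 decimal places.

0.09 J/s

R = (0.062×6.78 + 0.046×8.74 + 0.0443×3.37 + 0.00962×3.82) / (1 + 0.062×58.3 + 0.046×53.6 + 0.0443×86.9 + 0.00962×62.1) = 1.008/11.53 = 0.08748 J/s.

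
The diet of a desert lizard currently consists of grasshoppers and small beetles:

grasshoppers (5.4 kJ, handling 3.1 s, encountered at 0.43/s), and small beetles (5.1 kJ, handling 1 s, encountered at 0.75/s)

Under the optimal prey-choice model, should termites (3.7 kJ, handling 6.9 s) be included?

On grasshoppers and small beetles alone, R = ΣλE/(1+Σλh) = 6.147/3.083 = 1.994 kJ/s.
termites: E/h = 3.7/6.9 = 0.5362 kJ/s.
Since 0.5362 < R, time spent handling termites is better spent searching.

No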